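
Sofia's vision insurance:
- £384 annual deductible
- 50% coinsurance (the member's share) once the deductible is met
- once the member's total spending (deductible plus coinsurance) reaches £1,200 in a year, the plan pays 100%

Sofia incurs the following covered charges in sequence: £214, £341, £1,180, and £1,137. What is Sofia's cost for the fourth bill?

Claim 1 — £214: all of it applies to the deductible. Cost to member: £214. OOP to date £214.
Claim 2 — £341: £170 finishes the deductible; £171 goes to coinsurance; member's 50% is £85.50. Cost to member: £255.50. OOP to date £469.50.
Claim 3 — £1,180: deductible already satisfied, so member's share is 50% × £1,180 = £590. Member pays £590; OOP now £1,059.50.
Claim 4 — £1,137: deductible already satisfied, so member's share is 50% × £1,137 = £568.50. OOP would hit £1,628 > £1,200, so the cap limits the member to £1,200 − £1,059.50 = £140.50.

£140.50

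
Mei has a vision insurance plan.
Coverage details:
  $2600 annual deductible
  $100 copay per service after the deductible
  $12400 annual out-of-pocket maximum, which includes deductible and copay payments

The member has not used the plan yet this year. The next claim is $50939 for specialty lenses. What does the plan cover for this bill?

Deductible not yet touched, so the first $2600 of the bill goes to the deductible.
The remaining $48339 (= $50939 − $2600) moves to the copay.
Copay on this service: $100.
That puts the member's cost at $2600 + $100 = $2700 before any cap.
Year-to-date out-of-pocket becomes $0 + $2700 = $2700, still under the $12400 maximum, so no cap applies.
The insurer covers the remainder: $50939 − $2700 = $48239.

$48239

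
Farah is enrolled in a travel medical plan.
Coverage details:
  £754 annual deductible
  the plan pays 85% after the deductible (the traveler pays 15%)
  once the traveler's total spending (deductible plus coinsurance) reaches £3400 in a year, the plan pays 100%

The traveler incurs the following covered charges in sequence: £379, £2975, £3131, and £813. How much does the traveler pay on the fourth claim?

Bill 1, £379: entire amount goes to the deductible. Cost to traveler: £379. OOP to date £379.
Bill 2, £2975: deductible takes £375, £2600 remains; traveler's 15% is £390. Cost to traveler: £765. OOP to date £1144.
Bill 3, £3131: deductible met; 15% of £3131 = £469.65. Cost to traveler: £469.65. OOP to date £1613.65.
Bill 4, £813: deductible already satisfied, so traveler's share is 15% × £813 = £121.95. Cost to traveler: £121.95. OOP to date £1735.60.

£121.95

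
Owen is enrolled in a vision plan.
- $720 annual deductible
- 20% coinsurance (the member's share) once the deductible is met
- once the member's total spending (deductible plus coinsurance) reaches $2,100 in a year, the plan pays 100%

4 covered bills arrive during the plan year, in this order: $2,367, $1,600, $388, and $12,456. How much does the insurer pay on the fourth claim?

Claim 1 — $2,367: $720 finishes the deductible; $1,647 goes to coinsurance; member's 20% is $329.40. Member owes $1,049.40 (running OOP $1,049.40). Plan pays $2,367 − $1,049.40 = $1,317.60.
Claim 2 — $1,600: deductible met; 20% of $1,600 = $320. Member pays $320; OOP now $1,369.40. Insurer: $1,600 − $320 = $1,280.
Claim 3 — $388: deductible already satisfied, so member's share is 20% × $388 = $77.60. Member pays $77.60; OOP now $1,447. Plan pays $388 − $77.60 = $310.40.
Claim 4 — $12,456: deductible met; 20% of $12,456 = $2,491.20. OOP would hit $3,938.20 > $2,100, so the cap limits the member to $2,100 − $1,447 = $653. Plan pays $12,456 − $653 = $11,803.

$11,803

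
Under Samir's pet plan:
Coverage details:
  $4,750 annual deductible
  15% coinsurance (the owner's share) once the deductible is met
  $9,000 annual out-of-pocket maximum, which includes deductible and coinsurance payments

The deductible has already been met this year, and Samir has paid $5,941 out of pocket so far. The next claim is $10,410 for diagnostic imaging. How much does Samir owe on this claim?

The deductible is already satisfied, so the full bill goes to coinsurance.
Owner's 15% share of $10,410 is $1,561.50.
Total out-of-pocket so far would be $5,941 + $1,561.50 = $7,502.50, below the $9,000 cap — no reduction.

$1,561.50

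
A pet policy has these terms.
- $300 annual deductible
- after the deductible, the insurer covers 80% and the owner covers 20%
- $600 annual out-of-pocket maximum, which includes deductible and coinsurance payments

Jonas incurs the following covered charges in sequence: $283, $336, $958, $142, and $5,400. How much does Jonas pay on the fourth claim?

$28.40

Claim 1 ($283): entire amount goes to the deductible. Owner owes $283 (running OOP $283).
Claim 2 ($336): deductible takes $17, $319 remains; coinsurance $319 × 20% = $63.80. Owner pays $80.80; OOP now $363.80.
Claim 3 ($958): 20% coinsurance on $958 = $191.60. Owner pays $191.60; OOP now $555.40.
Claim 4 ($142): deductible already satisfied, so owner's share is 20% × $142 = $28.40. Cost to owner: $28.40. OOP to date $583.80.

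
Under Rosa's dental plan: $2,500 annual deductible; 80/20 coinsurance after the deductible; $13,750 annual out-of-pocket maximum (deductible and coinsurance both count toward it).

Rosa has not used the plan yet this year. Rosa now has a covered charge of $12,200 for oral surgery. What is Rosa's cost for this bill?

Nothing has been paid toward the $2,500 deductible, so the first $2,500 of this charge is applied there.
That leaves $12,200 − $2,500 = $9,700 for coinsurance.
Coinsurance: $9,700 × 20% = $1,940.
So the patient owes $2,500 + $1,940 = $4,440 before any cap.
Year-to-date out-of-pocket becomes $0 + $4,440 = $4,440, still under the $13,750 maximum, so no cap applies.

$4,440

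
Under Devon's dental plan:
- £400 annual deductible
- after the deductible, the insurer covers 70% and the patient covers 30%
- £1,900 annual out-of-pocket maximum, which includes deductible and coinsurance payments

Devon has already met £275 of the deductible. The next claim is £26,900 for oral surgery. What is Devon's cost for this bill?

Deductible still to meet: £400 − £275 = £125.
That leaves £26,900 − £125 = £26,775 for coinsurance.
Patient's 30% share of £26,775 is £8,032.50.
That puts the patient's cost at £125 + £8,032.50 = £8,157.50 before any cap.
Adding £8,157.50 to the £275 already spent would give £8,432.50, which exceeds the £1,900 cap; the patient pays just £1,900 − £275 = £1,625.

£1,625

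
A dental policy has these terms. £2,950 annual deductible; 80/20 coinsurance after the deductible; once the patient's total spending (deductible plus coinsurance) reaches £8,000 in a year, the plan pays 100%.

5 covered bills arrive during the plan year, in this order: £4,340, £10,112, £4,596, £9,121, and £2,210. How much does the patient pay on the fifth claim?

#1 (£4,340): £2,950 finishes the deductible; £1,390 goes to coinsurance; 20% of £1,390 = £278. Patient pays £3,228; OOP now £3,228.
#2 (£10,112): deductible already satisfied, so patient's share is 20% × £10,112 = £2,022.40. Patient owes £2,022.40 (running OOP £5,250.40).
#3 (£4,596): deductible already satisfied, so patient's share is 20% × £4,596 = £919.20. Cost to patient: £919.20. OOP to date £6,169.60.
#4 (£9,121): deductible met; 20% of £9,121 = £1,824.20. Cost to patient: £1,824.20. OOP to date £7,993.80.
#5 (£2,210): 20% coinsurance on £2,210 = £442. Adding that to £7,993.80 gives £8,435.80, past the £8,000 cap; patient pays only £8,000 − £7,993.80 = £6.20.

£6.20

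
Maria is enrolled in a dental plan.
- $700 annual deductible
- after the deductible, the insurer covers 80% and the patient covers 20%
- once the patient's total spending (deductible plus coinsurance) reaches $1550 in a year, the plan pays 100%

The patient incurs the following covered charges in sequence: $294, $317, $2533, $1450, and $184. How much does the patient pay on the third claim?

$577.80

Claim 1 — $294: fully absorbed by the deductible. Cost to patient: $294. OOP to date $294.
Claim 2 — $317: entire amount goes to the deductible. Patient owes $317 (running OOP $611).
Claim 3 — $2533: deductible takes $89, $2444 remains; coinsurance $2444 × 20% = $488.80. Patient owes $577.80 (running OOP $1188.80).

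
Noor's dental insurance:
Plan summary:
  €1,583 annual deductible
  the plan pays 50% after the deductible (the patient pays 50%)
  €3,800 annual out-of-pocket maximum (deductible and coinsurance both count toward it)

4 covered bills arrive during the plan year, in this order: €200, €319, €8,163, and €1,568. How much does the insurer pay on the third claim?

Claim 1 — €200: fully absorbed by the deductible. Cost to patient: €200. OOP to date €200. Insurer: €200 − €200 = €0.
Claim 2 — €319: fully absorbed by the deductible. Cost to patient: €319. OOP to date €519. Insurer: €319 − €319 = €0.
Claim 3 — €8,163: €1,064 finishes the deductible; €7,099 goes to coinsurance; coinsurance €7,099 × 50% = €3,549.50. Deductible plus coinsurance: €1,064 + €3,549.50 = €4,613.50. Adding that to €519 gives €5,132.50, past the €3,800 cap; patient pays only €3,800 − €519 = €3,281. Insurer: €8,163 − €3,281 = €4,882.

€4,882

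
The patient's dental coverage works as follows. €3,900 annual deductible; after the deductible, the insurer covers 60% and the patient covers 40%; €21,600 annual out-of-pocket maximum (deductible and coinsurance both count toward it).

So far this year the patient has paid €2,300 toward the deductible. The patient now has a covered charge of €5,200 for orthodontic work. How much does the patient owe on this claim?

€2,300 of the €3,900 deductible is already met, leaving €1,600.
That leaves €5,200 − €1,600 = €3,600 for coinsurance.
Coinsurance: €3,600 × 40% = €1,440.
So the patient owes €1,600 + €1,440 = €3,040 before any cap.
Year-to-date out-of-pocket becomes €2,300 + €3,040 = €5,340, still under the €21,600 maximum, so no cap applies.

€3,040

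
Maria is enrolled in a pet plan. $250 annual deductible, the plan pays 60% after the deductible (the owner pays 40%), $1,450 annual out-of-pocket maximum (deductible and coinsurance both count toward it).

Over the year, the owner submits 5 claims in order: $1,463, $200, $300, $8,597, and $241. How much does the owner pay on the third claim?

Claim 1 ($1,463): deductible takes $250, $1,213 remains; owner's 40% is $485.20. Cost to owner: $735.20. OOP to date $735.20.
Claim 2 ($200): 40% coinsurance on $200 = $80. Owner owes $80 (running OOP $815.20).
Claim 3 ($300): deductible met; 40% of $300 = $120. Owner owes $120 (running OOP $935.20).

$120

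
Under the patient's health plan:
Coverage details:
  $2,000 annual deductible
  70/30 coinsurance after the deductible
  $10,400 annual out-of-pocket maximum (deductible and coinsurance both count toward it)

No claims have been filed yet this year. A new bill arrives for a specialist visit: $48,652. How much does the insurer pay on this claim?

$38,252

Nothing has been paid toward the $2,000 deductible, so the first $2,000 of this charge is applied there.
After the $2,000 deductible portion, $48,652 − $2,000 = $46,652 is subject to coinsurance.
30% of $46,652 = $13,995.60 falls to the patient.
Patient responsibility before any cap: $2,000 + $13,995.60 = $15,995.60.
That would bring total out-of-pocket to $15,995.60, past the $10,400 cap. The patient is capped at $10,400 − $0 = $10,400 on this claim.
The plan picks up $48,652 − $10,400 = $38,252.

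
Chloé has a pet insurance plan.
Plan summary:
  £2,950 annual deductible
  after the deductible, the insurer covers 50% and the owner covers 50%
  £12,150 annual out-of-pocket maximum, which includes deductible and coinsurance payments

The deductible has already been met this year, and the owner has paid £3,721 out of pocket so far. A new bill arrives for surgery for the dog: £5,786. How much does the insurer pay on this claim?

£2,893

With the deductible met, the entire £5,786 is subject to coinsurance.
Owner's 50% share of £5,786 is £2,893.
Cumulative spending £3,721 + £2,893 = £6,614 stays under the £12,150 maximum.
The insurer covers the remainder: £5,786 − £2,893 = £2,893.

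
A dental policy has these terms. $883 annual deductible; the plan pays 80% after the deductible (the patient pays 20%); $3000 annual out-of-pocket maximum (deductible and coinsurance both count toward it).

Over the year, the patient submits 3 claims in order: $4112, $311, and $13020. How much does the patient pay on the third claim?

Claim 1 ($4112): deductible takes $883, $3229 remains; coinsurance $3229 × 20% = $645.80. Patient owes $1528.80 (running OOP $1528.80).
Claim 2 ($311): deductible met; 20% of $311 = $62.20. Patient pays $62.20; OOP now $1591.
Claim 3 ($13020): deductible met; 20% of $13020 = $2604. That would push OOP to $4195, over the $3000 cap, so patient pays $3000 − $1591 = $1409.

$1409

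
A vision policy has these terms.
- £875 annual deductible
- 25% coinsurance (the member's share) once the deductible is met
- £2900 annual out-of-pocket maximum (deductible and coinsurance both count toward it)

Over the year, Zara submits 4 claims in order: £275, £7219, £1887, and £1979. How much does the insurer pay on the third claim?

£1516.75

Claim 1 — £275: entire amount goes to the deductible. Member owes £275 (running OOP £275). Insurer: £275 − £275 = £0.
Claim 2 — £7219: deductible takes £600, £6619 remains; 25% of £6619 = £1654.75. Cost to member: £2254.75. OOP to date £2529.75. Insurer: £7219 − £2254.75 = £4964.25.
Claim 3 — £1887: deductible met; 25% of £1887 = £471.75. That would push OOP to £3001.50, over the £2900 cap, so member pays £2900 − £2529.75 = £370.25. Insurer: £1887 − £370.25 = £1516.75.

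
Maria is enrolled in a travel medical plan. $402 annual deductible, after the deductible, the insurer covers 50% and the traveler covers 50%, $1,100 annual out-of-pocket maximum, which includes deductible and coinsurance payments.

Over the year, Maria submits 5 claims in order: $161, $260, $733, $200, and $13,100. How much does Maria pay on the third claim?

Claim 1 — $161: all of it applies to the deductible. Traveler pays $161; OOP now $161.
Claim 2 — $260: $241 to deductible, leaving $19; coinsurance $19 × 50% = $9.50. Traveler pays $250.50; OOP now $411.50.
Claim 3 — $733: 50% coinsurance on $733 = $366.50. Traveler owes $366.50 (running OOP $778).

$366.50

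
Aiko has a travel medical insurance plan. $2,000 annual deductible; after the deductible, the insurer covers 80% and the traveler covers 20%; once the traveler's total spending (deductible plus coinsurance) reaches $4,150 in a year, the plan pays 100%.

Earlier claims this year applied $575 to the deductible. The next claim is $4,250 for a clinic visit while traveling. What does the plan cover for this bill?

$2,260

Remaining deductible: $2,000 − $575 = $1,425.
The remaining $2,825 (= $4,250 − $1,425) moves to coinsurance.
Traveler's 20% share of $2,825 is $565.
So the traveler owes $1,425 + $565 = $1,990 before any cap.
Year-to-date out-of-pocket becomes $575 + $1,990 = $2,565, still under the $4,150 maximum, so no cap applies.
The insurer covers the remainder: $4,250 − $1,990 = $2,260.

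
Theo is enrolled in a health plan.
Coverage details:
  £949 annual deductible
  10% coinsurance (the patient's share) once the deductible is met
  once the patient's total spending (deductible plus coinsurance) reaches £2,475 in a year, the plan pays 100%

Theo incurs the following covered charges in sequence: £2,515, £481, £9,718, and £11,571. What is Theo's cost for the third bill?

£971.80

#1 (£2,515): £949 to deductible, leaving £1,566; patient's 10% is £156.60. Patient pays £1,105.60; OOP now £1,105.60.
#2 (£481): deductible already satisfied, so patient's share is 10% × £481 = £48.10. Patient pays £48.10; OOP now £1,153.70.
#3 (£9,718): 10% coinsurance on £9,718 = £971.80. Cost to patient: £971.80. OOP to date £2,125.50.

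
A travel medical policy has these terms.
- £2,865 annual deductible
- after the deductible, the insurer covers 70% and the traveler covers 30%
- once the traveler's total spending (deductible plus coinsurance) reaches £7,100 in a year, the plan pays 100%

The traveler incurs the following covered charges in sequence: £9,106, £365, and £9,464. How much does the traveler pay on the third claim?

£2,253.20

#1 (£9,106): £2,865 finishes the deductible; £6,241 goes to coinsurance; traveler's 30% is £1,872.30. Traveler owes £4,737.30 (running OOP £4,737.30).
#2 (£365): 30% coinsurance on £365 = £109.50. Traveler owes £109.50 (running OOP £4,846.80).
#3 (£9,464): deductible met; 30% of £9,464 = £2,839.20. OOP would hit £7,686 > £7,100, so the cap limits the traveler to £7,100 − £4,846.80 = £2,253.20.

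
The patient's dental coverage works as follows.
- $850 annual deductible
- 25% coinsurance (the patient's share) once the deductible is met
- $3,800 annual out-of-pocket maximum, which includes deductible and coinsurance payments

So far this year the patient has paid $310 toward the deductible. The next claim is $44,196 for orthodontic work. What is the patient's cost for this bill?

$3,490

Deductible still to meet: $850 − $310 = $540.
That leaves $44,196 − $540 = $43,656 for coinsurance.
Patient's 25% share of $43,656 is $10,914.
So the patient owes $540 + $10,914 = $11,454 before any cap.
That would bring total out-of-pocket to $11,764, past the $3,800 cap. The patient is capped at $3,800 − $310 = $3,490 on this claim.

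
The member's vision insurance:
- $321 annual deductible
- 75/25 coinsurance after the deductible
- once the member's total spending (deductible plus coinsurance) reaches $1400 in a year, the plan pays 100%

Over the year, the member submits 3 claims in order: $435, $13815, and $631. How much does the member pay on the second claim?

$1050.50

#1 ($435): $321 to deductible, leaving $114; coinsurance $114 × 25% = $28.50. Member pays $349.50; OOP now $349.50.
#2 ($13815): deductible met; 25% of $13815 = $3453.75. That would push OOP to $3803.25, over the $1400 cap, so member pays $1400 − $349.50 = $1050.50.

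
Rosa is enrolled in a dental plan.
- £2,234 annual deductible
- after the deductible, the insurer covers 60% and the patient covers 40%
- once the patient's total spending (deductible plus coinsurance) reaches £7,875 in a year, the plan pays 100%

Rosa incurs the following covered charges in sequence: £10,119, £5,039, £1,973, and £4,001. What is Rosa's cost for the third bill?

£471.40

Bill 1, £10,119: £2,234 finishes the deductible; £7,885 goes to coinsurance; patient's 40% is £3,154. Patient owes £5,388 (running OOP £5,388).
Bill 2, £5,039: deductible already satisfied, so patient's share is 40% × £5,039 = £2,015.60. Patient pays £2,015.60; OOP now £7,403.60.
Bill 3, £1,973: 40% coinsurance on £1,973 = £789.20. OOP would hit £8,192.80 > £7,875, so the cap limits the patient to £7,875 − £7,403.60 = £471.40.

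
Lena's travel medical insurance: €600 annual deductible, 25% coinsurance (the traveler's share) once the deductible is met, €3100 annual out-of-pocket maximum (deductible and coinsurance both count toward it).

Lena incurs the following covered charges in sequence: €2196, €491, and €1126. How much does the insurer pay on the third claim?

#1 (€2196): €600 finishes the deductible; €1596 goes to coinsurance; 25% of €1596 = €399. Traveler pays €999; OOP now €999. Plan pays €2196 − €999 = €1197.
#2 (€491): deductible met; 25% of €491 = €122.75. Traveler owes €122.75 (running OOP €1121.75). Plan pays €491 − €122.75 = €368.25.
#3 (€1126): deductible met; 25% of €1126 = €281.50. Traveler pays €281.50; OOP now €1403.25. Plan pays €1126 − €281.50 = €844.50.

€844.50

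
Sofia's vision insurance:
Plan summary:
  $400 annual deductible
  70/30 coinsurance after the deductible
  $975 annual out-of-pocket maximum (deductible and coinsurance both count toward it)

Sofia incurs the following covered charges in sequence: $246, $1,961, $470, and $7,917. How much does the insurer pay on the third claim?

$437.10

Bill 1, $246: fully absorbed by the deductible. Member pays $246; OOP now $246. Insurer: $246 − $246 = $0.
Bill 2, $1,961: $154 finishes the deductible; $1,807 goes to coinsurance; member's 30% is $542.10. Cost to member: $696.10. OOP to date $942.10. Insurer: $1,961 − $696.10 = $1,264.90.
Bill 3, $470: deductible met; 30% of $470 = $141. OOP would hit $1,083.10 > $975, so the cap limits the member to $975 − $942.10 = $32.90. Insurer: $470 − $32.90 = $437.10.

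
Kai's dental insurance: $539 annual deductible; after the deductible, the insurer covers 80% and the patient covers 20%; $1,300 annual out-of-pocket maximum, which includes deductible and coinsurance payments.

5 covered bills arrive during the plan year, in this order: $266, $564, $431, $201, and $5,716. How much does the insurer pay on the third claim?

$344.80

#1 ($266): entire amount goes to the deductible. Cost to patient: $266. OOP to date $266. Insurer: $266 − $266 = $0.
#2 ($564): deductible takes $273, $291 remains; 20% of $291 = $58.20. Patient pays $331.20; OOP now $597.20. Plan pays $564 − $331.20 = $232.80.
#3 ($431): 20% coinsurance on $431 = $86.20. Patient owes $86.20 (running OOP $683.40). Insurer: $431 − $86.20 = $344.80.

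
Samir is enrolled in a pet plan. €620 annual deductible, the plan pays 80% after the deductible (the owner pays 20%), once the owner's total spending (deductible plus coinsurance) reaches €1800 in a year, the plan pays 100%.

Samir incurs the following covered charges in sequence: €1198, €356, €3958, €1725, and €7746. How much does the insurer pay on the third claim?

€3166.40

Claim 1 (€1198): deductible takes €620, €578 remains; owner's 20% is €115.60. Owner owes €735.60 (running OOP €735.60). Plan pays €1198 − €735.60 = €462.40.
Claim 2 (€356): 20% coinsurance on €356 = €71.20. Owner owes €71.20 (running OOP €806.80). Plan pays €356 − €71.20 = €284.80.
Claim 3 (€3958): 20% coinsurance on €3958 = €791.60. Cost to owner: €791.60. OOP to date €1598.40. Plan pays €3958 − €791.60 = €3166.40.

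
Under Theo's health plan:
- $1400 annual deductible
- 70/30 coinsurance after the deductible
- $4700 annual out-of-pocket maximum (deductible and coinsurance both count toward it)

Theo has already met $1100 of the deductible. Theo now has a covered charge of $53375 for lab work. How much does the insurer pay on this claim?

$49775

Remaining deductible: $1400 − $1100 = $300.
That leaves $53375 − $300 = $53075 for coinsurance.
30% of $53075 = $15922.50 falls to the patient.
So the patient owes $300 + $15922.50 = $16222.50 before any cap.
Adding $16222.50 to the $1100 already spent would give $17322.50, which exceeds the $4700 cap; the patient pays just $4700 − $1100 = $3600.
Insurer pays the balance: $53375 − $3600 = $49775.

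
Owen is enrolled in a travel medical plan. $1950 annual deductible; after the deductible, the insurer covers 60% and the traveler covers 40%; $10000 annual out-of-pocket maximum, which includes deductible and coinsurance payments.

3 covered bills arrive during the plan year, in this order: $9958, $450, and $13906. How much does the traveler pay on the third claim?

$4666.80

Claim 1 ($9958): $1950 finishes the deductible; $8008 goes to coinsurance; coinsurance $8008 × 40% = $3203.20. Traveler owes $5153.20 (running OOP $5153.20).
Claim 2 ($450): deductible already satisfied, so traveler's share is 40% × $450 = $180. Traveler owes $180 (running OOP $5333.20).
Claim 3 ($13906): deductible already satisfied, so traveler's share is 40% × $13906 = $5562.40. That would push OOP to $10895.60, over the $10000 cap, so traveler pays $10000 − $5333.20 = $4666.80.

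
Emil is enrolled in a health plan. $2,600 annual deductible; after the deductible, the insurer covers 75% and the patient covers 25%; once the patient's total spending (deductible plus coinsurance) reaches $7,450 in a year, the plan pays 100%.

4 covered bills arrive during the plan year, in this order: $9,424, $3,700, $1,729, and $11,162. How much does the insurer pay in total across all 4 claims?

$18,565

Claim 1 — $9,424: $2,600 to deductible, leaving $6,824; patient's 25% is $1,706. Cost to patient: $4,306. OOP to date $4,306. Plan pays $9,424 − $4,306 = $5,118.
Claim 2 — $3,700: 25% coinsurance on $3,700 = $925. Cost to patient: $925. OOP to date $5,231. Insurer: $3,700 − $925 = $2,775.
Claim 3 — $1,729: deductible met; 25% of $1,729 = $432.25. Patient owes $432.25 (running OOP $5,663.25). Insurer: $1,729 − $432.25 = $1,296.75.
Claim 4 — $11,162: 25% coinsurance on $11,162 = $2,790.50. That would push OOP to $8,453.75, over the $7,450 cap, so patient pays $7,450 − $5,663.25 = $1,786.75. Insurer: $11,162 − $1,786.75 = $9,375.25.
Insurer total: $5,118 + $2,775 + $1,296.75 + $9,375.25 = $18,565.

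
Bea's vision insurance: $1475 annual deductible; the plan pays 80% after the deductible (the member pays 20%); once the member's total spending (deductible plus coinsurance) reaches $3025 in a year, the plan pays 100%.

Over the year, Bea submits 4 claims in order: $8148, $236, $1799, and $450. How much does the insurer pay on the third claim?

Claim 1 ($8148): $1475 finishes the deductible; $6673 goes to coinsurance; coinsurance $6673 × 20% = $1334.60. Member pays $2809.60; OOP now $2809.60. Insurer: $8148 − $2809.60 = $5338.40.
Claim 2 ($236): 20% coinsurance on $236 = $47.20. Cost to member: $47.20. OOP to date $2856.80. Plan pays $236 − $47.20 = $188.80.
Claim 3 ($1799): deductible met; 20% of $1799 = $359.80. That would push OOP to $3216.60, over the $3025 cap, so member pays $3025 − $2856.80 = $168.20. Plan pays $1799 − $168.20 = $1630.80.

$1630.80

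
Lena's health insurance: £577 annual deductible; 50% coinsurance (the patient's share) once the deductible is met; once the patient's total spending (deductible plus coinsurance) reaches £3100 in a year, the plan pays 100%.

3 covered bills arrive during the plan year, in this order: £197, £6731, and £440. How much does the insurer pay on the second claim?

£3828

Claim 1 — £197: all of it applies to the deductible. Patient pays £197; OOP now £197. Plan pays £197 − £197 = £0.
Claim 2 — £6731: deductible takes £380, £6351 remains; 50% of £6351 = £3175.50. Claim cost before the cap: £380 + £3175.50 = £3555.50. OOP would hit £3752.50 > £3100, so the cap limits the patient to £3100 − £197 = £2903. Plan pays £6731 − £2903 = £3828.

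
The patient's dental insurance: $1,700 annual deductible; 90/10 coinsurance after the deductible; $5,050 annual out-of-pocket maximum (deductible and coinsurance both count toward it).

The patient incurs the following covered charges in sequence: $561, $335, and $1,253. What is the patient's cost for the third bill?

$848.90

#1 ($561): entire amount goes to the deductible. Patient pays $561; OOP now $561.
#2 ($335): fully absorbed by the deductible. Patient pays $335; OOP now $896.
#3 ($1,253): $804 to deductible, leaving $449; coinsurance $449 × 10% = $44.90. Patient pays $848.90; OOP now $1,744.90.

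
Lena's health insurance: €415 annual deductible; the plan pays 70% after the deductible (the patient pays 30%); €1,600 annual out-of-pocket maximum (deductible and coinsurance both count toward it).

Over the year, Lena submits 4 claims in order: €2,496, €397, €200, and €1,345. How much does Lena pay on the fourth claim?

€381.60

#1 (€2,496): €415 finishes the deductible; €2,081 goes to coinsurance; coinsurance €2,081 × 30% = €624.30. Patient pays €1,039.30; OOP now €1,039.30.
#2 (€397): 30% coinsurance on €397 = €119.10. Patient owes €119.10 (running OOP €1,158.40).
#3 (€200): deductible met; 30% of €200 = €60. Cost to patient: €60. OOP to date €1,218.40.
#4 (€1,345): deductible met; 30% of €1,345 = €403.50. That would push OOP to €1,621.90, over the €1,600 cap, so patient pays €1,600 − €1,218.40 = €381.60.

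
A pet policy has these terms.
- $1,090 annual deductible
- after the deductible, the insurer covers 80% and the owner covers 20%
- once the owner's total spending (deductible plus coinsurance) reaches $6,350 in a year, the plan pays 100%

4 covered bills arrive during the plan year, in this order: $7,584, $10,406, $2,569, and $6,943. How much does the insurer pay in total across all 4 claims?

$21,152

Claim 1 — $7,584: $1,090 to deductible, leaving $6,494; 20% of $6,494 = $1,298.80. Owner owes $2,388.80 (running OOP $2,388.80). Plan pays $7,584 − $2,388.80 = $5,195.20.
Claim 2 — $10,406: 20% coinsurance on $10,406 = $2,081.20. Owner pays $2,081.20; OOP now $4,470. Insurer: $10,406 − $2,081.20 = $8,324.80.
Claim 3 — $2,569: 20% coinsurance on $2,569 = $513.80. Cost to owner: $513.80. OOP to date $4,983.80. Insurer: $2,569 − $513.80 = $2,055.20.
Claim 4 — $6,943: deductible already satisfied, so owner's share is 20% × $6,943 = $1,388.60. That would push OOP to $6,372.40, over the $6,350 cap, so owner pays $6,350 − $4,983.80 = $1,366.20. Insurer: $6,943 − $1,366.20 = $5,576.80.
Insurer total: $5,195.20 + $8,324.80 + $2,055.20 + $5,576.80 = $21,152.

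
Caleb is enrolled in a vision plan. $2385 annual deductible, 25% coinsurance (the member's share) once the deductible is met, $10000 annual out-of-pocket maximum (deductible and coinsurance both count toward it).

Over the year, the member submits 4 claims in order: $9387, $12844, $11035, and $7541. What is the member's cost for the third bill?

$2653.50

#1 ($9387): $2385 finishes the deductible; $7002 goes to coinsurance; member's 25% is $1750.50. Member owes $4135.50 (running OOP $4135.50).
#2 ($12844): 25% coinsurance on $12844 = $3211. Member owes $3211 (running OOP $7346.50).
#3 ($11035): deductible already satisfied, so member's share is 25% × $11035 = $2758.75. OOP would hit $10105.25 > $10000, so the cap limits the member to $10000 − $7346.50 = $2653.50.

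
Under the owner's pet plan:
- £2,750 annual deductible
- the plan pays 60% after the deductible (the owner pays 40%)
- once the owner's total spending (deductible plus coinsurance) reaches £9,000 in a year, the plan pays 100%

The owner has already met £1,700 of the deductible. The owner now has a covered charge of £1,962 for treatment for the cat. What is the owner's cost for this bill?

£1,414.80

Remaining deductible: £2,750 − £1,700 = £1,050.
After the £1,050 deductible portion, £1,962 − £1,050 = £912 is subject to coinsurance.
40% of £912 = £364.80 falls to the owner.
Owner responsibility before any cap: £1,050 + £364.80 = £1,414.80.
Total out-of-pocket so far would be £1,700 + £1,414.80 = £3,114.80, below the £9,000 cap — no reduction.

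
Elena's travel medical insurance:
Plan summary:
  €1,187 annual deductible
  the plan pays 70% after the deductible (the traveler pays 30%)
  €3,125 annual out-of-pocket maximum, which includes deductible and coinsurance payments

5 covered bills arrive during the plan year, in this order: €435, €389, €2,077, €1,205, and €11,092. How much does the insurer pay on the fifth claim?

€10,029.70

Bill 1, €435: all of it applies to the deductible. Traveler pays €435; OOP now €435. Insurer: €435 − €435 = €0.
Bill 2, €389: all of it applies to the deductible. Traveler owes €389 (running OOP €824). Plan pays €389 − €389 = €0.
Bill 3, €2,077: €363 to deductible, leaving €1,714; traveler's 30% is €514.20. Traveler pays €877.20; OOP now €1,701.20. Insurer: €2,077 − €877.20 = €1,199.80.
Bill 4, €1,205: 30% coinsurance on €1,205 = €361.50. Traveler owes €361.50 (running OOP €2,062.70). Plan pays €1,205 − €361.50 = €843.50.
Bill 5, €11,092: deductible already satisfied, so traveler's share is 30% × €11,092 = €3,327.60. OOP would hit €5,390.30 > €3,125, so the cap limits the traveler to €3,125 − €2,062.70 = €1,062.30. Insurer: €11,092 − €1,062.30 = €10,029.70.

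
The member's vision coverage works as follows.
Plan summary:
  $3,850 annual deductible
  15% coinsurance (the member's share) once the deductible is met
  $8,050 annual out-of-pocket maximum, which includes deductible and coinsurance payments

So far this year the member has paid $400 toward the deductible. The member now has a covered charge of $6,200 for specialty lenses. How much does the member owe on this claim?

$3,862.50

$400 of the $3,850 deductible is already met, leaving $3,450.
The remaining $2,750 (= $6,200 − $3,450) moves to coinsurance.
Member's 15% share of $2,750 is $412.50.
So the member owes $3,450 + $412.50 = $3,862.50 before any cap.
Cumulative spending $400 + $3,862.50 = $4,262.50 stays under the $8,050 maximum.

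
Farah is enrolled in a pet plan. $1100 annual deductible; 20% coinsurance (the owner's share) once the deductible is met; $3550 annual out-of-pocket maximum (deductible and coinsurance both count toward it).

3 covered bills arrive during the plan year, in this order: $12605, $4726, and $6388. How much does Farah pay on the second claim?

Claim 1 — $12605: $1100 to deductible, leaving $11505; 20% of $11505 = $2301. Owner pays $3401; OOP now $3401.
Claim 2 — $4726: 20% coinsurance on $4726 = $945.20. OOP would hit $4346.20 > $3550, so the cap limits the owner to $3550 − $3401 = $149.

$149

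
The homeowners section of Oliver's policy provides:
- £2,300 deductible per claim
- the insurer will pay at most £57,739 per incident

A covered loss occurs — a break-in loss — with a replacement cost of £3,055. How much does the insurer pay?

After the deductible, £3,055 − £2,300 = £755 remains.
£755 is within the £57,739 limit, so the insurer pays £755.

£755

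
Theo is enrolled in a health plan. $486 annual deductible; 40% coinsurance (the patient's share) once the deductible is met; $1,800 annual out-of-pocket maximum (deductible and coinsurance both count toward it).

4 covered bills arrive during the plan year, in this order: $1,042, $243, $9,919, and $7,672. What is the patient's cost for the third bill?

Bill 1, $1,042: deductible takes $486, $556 remains; coinsurance $556 × 40% = $222.40. Cost to patient: $708.40. OOP to date $708.40.
Bill 2, $243: deductible met; 40% of $243 = $97.20. Patient pays $97.20; OOP now $805.60.
Bill 3, $9,919: deductible met; 40% of $9,919 = $3,967.60. That would push OOP to $4,773.20, over the $1,800 cap, so patient pays $1,800 − $805.60 = $994.40.

$994.40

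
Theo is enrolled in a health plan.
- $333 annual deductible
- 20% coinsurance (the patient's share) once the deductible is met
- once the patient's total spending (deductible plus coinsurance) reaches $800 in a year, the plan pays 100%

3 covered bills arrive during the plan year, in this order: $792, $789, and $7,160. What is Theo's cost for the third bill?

Claim 1 ($792): deductible takes $333, $459 remains; 20% of $459 = $91.80. Patient pays $424.80; OOP now $424.80.
Claim 2 ($789): deductible already satisfied, so patient's share is 20% × $789 = $157.80. Patient pays $157.80; OOP now $582.60.
Claim 3 ($7,160): deductible already satisfied, so patient's share is 20% × $7,160 = $1,432. That would push OOP to $2,014.60, over the $800 cap, so patient pays $800 − $582.60 = $217.40.

$217.40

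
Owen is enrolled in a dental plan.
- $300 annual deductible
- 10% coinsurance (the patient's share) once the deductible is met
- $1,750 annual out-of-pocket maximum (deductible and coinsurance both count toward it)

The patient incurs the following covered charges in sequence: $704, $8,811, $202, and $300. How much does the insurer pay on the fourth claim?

$270

Claim 1 ($704): deductible takes $300, $404 remains; 10% of $404 = $40.40. Patient owes $340.40 (running OOP $340.40). Insurer: $704 − $340.40 = $363.60.
Claim 2 ($8,811): deductible met; 10% of $8,811 = $881.10. Cost to patient: $881.10. OOP to date $1,221.50. Plan pays $8,811 − $881.10 = $7,929.90.
Claim 3 ($202): deductible met; 10% of $202 = $20.20. Cost to patient: $20.20. OOP to date $1,241.70. Insurer: $202 − $20.20 = $181.80.
Claim 4 ($300): 10% coinsurance on $300 = $30. Cost to patient: $30. OOP to date $1,271.70. Plan pays $300 − $30 = $270.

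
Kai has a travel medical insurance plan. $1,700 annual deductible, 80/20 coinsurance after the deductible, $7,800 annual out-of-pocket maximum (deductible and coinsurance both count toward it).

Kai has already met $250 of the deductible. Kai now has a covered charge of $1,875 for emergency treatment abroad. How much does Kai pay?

Deductible still to meet: $1,700 − $250 = $1,450.
The remaining $425 (= $1,875 − $1,450) moves to coinsurance.
Coinsurance: $425 × 20% = $85.
Traveler responsibility before any cap: $1,450 + $85 = $1,535.
Total out-of-pocket so far would be $250 + $1,535 = $1,785, below the $7,800 cap — no reduction.

$1,535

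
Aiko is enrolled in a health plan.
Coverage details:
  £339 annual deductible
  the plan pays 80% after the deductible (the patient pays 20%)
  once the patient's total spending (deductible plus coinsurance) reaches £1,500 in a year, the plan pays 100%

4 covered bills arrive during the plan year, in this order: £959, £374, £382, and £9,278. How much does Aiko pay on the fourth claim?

£885.80

Claim 1 — £959: £339 finishes the deductible; £620 goes to coinsurance; patient's 20% is £124. Cost to patient: £463. OOP to date £463.
Claim 2 — £374: deductible already satisfied, so patient's share is 20% × £374 = £74.80. Patient owes £74.80 (running OOP £537.80).
Claim 3 — £382: 20% coinsurance on £382 = £76.40. Patient pays £76.40; OOP now £614.20.
Claim 4 — £9,278: deductible already satisfied, so patient's share is 20% × £9,278 = £1,855.60. Adding that to £614.20 gives £2,469.80, past the £1,500 cap; patient pays only £1,500 − £614.20 = £885.80.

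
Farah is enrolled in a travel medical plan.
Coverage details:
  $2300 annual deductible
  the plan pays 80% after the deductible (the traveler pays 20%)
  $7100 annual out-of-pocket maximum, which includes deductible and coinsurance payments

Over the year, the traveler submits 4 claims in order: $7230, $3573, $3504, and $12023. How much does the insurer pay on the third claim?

Claim 1 — $7230: $2300 finishes the deductible; $4930 goes to coinsurance; 20% of $4930 = $986. Traveler owes $3286 (running OOP $3286). Insurer: $7230 − $3286 = $3944.
Claim 2 — $3573: 20% coinsurance on $3573 = $714.60. Traveler owes $714.60 (running OOP $4000.60). Insurer: $3573 − $714.60 = $2858.40.
Claim 3 — $3504: deductible met; 20% of $3504 = $700.80. Traveler pays $700.80; OOP now $4701.40. Insurer: $3504 − $700.80 = $2803.20.

$2803.20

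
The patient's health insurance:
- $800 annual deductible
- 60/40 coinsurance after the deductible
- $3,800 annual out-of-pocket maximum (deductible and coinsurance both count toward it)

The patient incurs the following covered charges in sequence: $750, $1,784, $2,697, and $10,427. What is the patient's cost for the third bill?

Claim 1 — $750: fully absorbed by the deductible. Cost to patient: $750. OOP to date $750.
Claim 2 — $1,784: $50 finishes the deductible; $1,734 goes to coinsurance; 40% of $1,734 = $693.60. Patient pays $743.60; OOP now $1,493.60.
Claim 3 — $2,697: deductible already satisfied, so patient's share is 40% × $2,697 = $1,078.80. Patient owes $1,078.80 (running OOP $2,572.40).

$1,078.80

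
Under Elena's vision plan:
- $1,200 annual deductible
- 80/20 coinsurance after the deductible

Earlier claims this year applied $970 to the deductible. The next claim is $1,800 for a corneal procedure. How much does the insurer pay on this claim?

$970 of the $1,200 deductible is already met, leaving $230.
That leaves $1,800 − $230 = $1,570 for coinsurance.
20% of $1,570 = $314 falls to the member.
That puts the member's cost at $230 + $314 = $544.
Insurer pays the balance: $1,800 − $544 = $1,256.

$1,256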